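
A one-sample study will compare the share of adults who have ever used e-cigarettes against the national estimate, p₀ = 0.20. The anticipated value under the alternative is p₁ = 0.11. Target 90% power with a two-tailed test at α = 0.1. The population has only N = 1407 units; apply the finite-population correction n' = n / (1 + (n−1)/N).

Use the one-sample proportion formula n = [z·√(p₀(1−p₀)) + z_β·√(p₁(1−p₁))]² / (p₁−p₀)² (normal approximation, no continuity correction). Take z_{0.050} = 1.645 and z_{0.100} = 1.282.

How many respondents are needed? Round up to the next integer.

n = 127

n = [z_{α/2}·√(p₀q₀) + z_β·√(p₁q₁)]² / (p₁ − p₀)²
  = [1.645·√(0.20·0.80) + 1.282·√(0.11·0.89)]² / (-0.09)²
  = [1.645·0.4000 + 1.282·0.3129]² / 0.0081
  = [1.0591]² / 0.0081
  = 138.49
Finite-population correction (N = 1407): 138.49 / (1 + (138.49 − 1)/1407) = 126.16.
Round up → n = 127.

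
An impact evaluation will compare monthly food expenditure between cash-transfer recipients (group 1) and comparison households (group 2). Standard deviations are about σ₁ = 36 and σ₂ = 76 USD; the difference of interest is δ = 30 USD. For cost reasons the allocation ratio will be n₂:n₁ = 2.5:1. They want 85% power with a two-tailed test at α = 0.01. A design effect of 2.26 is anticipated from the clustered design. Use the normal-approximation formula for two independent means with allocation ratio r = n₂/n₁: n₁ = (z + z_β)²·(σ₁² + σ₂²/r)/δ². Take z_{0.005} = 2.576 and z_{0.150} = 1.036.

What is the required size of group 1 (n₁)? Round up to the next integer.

n₁ = 119

n₁ = (z_{α/2} + z_β)² · (σ₁² + σ₂²/r) / δ²
   = (2.576 + 1.036)² · (36² + 76²/2.5) / 30²
   = 13.0465 · (1296 + 2310.4) / 900
   = 13.0465 · 3606.4 / 900
   = 52.28
Design effect: 2.26 × 52.28 = 118.15.
Round up → n₁ = 119; n₂ = r·n₁ = 2.5 × 119 = 298.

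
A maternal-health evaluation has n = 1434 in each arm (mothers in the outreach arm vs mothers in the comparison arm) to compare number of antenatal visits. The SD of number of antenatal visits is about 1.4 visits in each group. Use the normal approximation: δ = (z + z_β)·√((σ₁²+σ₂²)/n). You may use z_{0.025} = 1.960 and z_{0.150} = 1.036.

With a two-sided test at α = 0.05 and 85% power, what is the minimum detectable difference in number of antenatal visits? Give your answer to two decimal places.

Minimum detectable difference ≈ 0.16 visits

δ = (z_{α/2} + z_β) · √((σ₁²+σ₂²)/n)
  = (1.960 + 1.036) · √(3.92/1434)
  = 2.996 · √0.00273
  = 2.996 · 0.0523
  = 0.1566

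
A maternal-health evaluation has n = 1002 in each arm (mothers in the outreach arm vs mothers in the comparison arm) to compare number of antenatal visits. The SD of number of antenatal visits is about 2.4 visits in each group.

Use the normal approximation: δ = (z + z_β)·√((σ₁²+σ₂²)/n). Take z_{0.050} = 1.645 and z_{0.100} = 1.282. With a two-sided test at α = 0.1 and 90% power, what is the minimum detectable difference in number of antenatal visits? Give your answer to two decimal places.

δ = (z_{α/2} + z_β) · √((σ₁²+σ₂²)/n)
  = (1.645 + 1.282) · √(11.52/1002)
  = 2.927 · √0.0115
  = 2.927 · 0.1072
  = 0.3138

Minimum detectable difference ≈ 0.31 visits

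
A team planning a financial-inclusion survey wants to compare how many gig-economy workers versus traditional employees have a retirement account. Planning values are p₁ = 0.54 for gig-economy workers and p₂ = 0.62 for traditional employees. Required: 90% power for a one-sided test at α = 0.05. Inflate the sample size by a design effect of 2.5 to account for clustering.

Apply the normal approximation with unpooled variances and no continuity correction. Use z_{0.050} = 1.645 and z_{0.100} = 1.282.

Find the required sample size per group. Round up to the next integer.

n = (z_α + z_β)² · [p₁(1−p₁) + p₂(1−p₂)] / (p₁ − p₂)²
  = (1.645 + 1.282)² · (0.54·0.46 + 0.62·0.38) / (-0.08)²
  = (2.927)² · (0.2484 + 0.2356) / 0.0064
  = 8.5673 · 0.4840 / 0.0064
  = 647.90
Design effect: 2.5 × 647.90 = 1619.76.
Round up → n = 1620 per group.

n = 1620 per group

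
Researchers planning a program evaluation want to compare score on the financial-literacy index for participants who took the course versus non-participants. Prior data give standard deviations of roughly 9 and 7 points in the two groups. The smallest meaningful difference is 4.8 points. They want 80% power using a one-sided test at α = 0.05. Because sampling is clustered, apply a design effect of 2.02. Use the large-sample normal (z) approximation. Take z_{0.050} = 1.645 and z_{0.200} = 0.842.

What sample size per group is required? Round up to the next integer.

n = (z_α + z_β)² · (σ₁² + σ₂²) / δ²
  = (1.645 + 0.842)² · (9² + 7² = 130) / 4.8²
  = 6.1852 · 130 / 23.04
  = 34.90
Design effect: 2.02 × 34.90 = 70.50.
Round up → n = 71 per group.

n = 71 per group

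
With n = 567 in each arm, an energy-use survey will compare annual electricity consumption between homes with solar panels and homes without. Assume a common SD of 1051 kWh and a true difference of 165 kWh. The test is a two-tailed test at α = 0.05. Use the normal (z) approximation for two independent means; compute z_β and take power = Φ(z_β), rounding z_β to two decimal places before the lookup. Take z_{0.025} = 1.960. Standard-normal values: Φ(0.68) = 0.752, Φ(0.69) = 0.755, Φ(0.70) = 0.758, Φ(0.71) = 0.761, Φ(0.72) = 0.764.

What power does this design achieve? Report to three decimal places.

Power ≈ 0.752

z_β = δ·√(n/(σ₁²+σ₂²)) − z_{α/2}
    = 165 · √(567/2209202) − 1.960
    = 165 · 0.01602 − 1.960
    = 2.6434 − 1.960 = 0.6834 → 0.68
Power = Φ(0.68) = 0.752.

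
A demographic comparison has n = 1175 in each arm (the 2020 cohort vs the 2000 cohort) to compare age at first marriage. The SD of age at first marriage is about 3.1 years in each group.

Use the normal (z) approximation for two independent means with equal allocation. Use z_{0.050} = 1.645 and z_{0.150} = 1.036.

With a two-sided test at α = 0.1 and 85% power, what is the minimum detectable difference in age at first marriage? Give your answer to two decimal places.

δ = (z_{α/2} + z_β) · √((σ₁²+σ₂²)/n)
  = (1.645 + 1.036) · √(19.22/1175)
  = 2.681 · √0.01636
  = 2.681 · 0.1279
  = 0.3429

Minimum detectable difference ≈ 0.34 years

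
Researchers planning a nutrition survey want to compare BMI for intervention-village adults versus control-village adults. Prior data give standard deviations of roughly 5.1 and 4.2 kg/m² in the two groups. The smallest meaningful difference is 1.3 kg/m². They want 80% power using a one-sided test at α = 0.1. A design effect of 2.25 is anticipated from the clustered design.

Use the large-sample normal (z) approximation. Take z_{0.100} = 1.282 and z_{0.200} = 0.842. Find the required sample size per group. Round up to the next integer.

n = (z_α + z_β)² · (σ₁² + σ₂²) / δ²
  = (1.282 + 0.842)² · (5.1² + 4.2² = 43.65) / 1.3²
  = 4.5114 · 43.65 / 1.69
  = 116.52
Design effect: 2.25 × 116.52 = 262.17.
Round up → n = 263 per group.

n = 263 per group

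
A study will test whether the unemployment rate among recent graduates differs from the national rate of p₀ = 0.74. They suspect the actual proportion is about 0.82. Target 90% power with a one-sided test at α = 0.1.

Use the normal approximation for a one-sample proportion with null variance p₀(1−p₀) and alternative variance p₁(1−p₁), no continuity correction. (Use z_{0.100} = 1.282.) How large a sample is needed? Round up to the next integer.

n = [z_α·√(p₀q₀) + z_β·√(p₁q₁)]² / (p₁ − p₀)²
  = [1.282·√(0.74·0.26) + 1.282·√(0.82·0.18)]² / (0.08)²
  = [1.282·0.4386 + 1.282·0.3842]² / 0.0064
  = [1.0549]² / 0.0064
  = 173.86
Round up → n = 174.

n = 174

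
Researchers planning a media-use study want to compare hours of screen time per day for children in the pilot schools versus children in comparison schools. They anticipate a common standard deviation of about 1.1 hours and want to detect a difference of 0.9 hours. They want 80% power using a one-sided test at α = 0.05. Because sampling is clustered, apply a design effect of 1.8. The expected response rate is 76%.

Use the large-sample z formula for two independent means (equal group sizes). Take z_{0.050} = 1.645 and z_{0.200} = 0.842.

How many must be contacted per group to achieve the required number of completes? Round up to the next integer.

n = 44 per group

n = (z_α + z_β)² · (σ₁² + σ₂²) / δ²
  = (1.645 + 0.842)² · (2·1.1² = 2.42) / 0.9²
  = 6.1852 · 2.42 / 0.81
  = 18.48
Design effect: 1.8 × 18.48 = 33.26.
Adjust for 76% response: 33.26 / 0.76 = 43.77.
Round up → n = 44 per group.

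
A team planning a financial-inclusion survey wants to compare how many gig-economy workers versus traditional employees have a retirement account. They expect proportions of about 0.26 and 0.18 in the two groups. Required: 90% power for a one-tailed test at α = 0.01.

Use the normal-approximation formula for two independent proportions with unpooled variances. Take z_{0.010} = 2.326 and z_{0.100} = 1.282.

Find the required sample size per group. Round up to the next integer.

n = (z_α + z_β)² · [p₁(1−p₁) + p₂(1−p₂)] / (p₁ − p₂)²
  = (2.326 + 1.282)² · (0.26·0.74 + 0.18·0.82) / (0.08)²
  = (3.608)² · (0.1924 + 0.1476) / 0.0064
  = 13.0177 · 0.3400 / 0.0064
  = 691.56
Round up → n = 692 per group.

n = 692 per group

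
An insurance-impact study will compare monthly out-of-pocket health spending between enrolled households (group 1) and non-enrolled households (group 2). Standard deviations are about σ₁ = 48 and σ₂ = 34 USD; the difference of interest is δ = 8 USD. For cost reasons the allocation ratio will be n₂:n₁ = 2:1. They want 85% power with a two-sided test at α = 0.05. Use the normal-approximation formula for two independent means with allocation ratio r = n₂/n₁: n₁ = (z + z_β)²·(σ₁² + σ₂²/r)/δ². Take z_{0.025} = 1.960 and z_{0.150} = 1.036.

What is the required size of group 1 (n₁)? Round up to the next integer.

n₁ = (z_{α/2} + z_β)² · (σ₁² + σ₂²/r) / δ²
   = (1.960 + 1.036)² · (48² + 34²/2) / 8²
   = 8.9760 · (2304 + 578) / 64
   = 8.9760 · 2882 / 64
   = 404.20
Round up → n₁ = 405; n₂ = r·n₁ = 2 × 405 = 810.

n₁ = 405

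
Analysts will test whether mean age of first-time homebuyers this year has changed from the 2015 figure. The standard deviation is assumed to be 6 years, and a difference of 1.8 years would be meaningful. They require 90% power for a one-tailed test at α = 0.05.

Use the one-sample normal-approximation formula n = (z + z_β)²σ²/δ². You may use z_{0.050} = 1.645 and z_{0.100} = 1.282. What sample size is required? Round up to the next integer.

n = 96

n = (z_α + z_β)² · σ² / δ²
  = (1.645 + 1.282)² · 6² / 1.8²
  = 8.5673 · 36 / 3.24
  = 95.19
Round up → n = 96.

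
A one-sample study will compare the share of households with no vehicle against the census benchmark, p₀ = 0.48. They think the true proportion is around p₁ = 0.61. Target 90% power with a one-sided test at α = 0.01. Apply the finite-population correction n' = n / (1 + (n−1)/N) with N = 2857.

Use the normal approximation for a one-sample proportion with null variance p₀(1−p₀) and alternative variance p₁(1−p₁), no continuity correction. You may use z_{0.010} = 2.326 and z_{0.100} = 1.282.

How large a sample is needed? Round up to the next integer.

n = 178

n = [z_α·√(p₀q₀) + z_β·√(p₁q₁)]² / (p₁ − p₀)²
  = [2.326·√(0.48·0.52) + 1.282·√(0.61·0.39)]² / (0.13)²
  = [2.326·0.4996 + 1.282·0.4877]² / 0.0169
  = [1.7874]² / 0.0169
  = 189.03
Finite-population correction (N = 2857): 189.03 / (1 + (189.03 − 1)/2857) = 177.36.
Round up → n = 178.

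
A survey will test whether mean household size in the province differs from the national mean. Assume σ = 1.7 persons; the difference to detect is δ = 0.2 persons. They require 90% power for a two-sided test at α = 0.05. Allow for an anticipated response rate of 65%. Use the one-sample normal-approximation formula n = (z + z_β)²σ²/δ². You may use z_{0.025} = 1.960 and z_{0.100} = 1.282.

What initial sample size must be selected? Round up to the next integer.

n = 1169

n = (z_{α/2} + z_β)² · σ² / δ²
  = (1.960 + 1.282)² · 1.7² / 0.2²
  = 10.5106 · 2.89 / 0.04
  = 759.39
Adjust for 65% response: 759.39 / 0.65 = 1168.29.
Round up → n = 1169.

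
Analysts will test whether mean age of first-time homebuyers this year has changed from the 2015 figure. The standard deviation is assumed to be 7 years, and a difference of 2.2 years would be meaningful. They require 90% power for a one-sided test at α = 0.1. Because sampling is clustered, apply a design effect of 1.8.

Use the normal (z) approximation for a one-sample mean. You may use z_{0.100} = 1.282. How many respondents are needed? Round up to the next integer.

n = 120

n = (z_α + z_β)² · σ² / δ²
  = (1.282 + 1.282)² · 7² / 2.2²
  = 6.5741 · 49 / 4.84
  = 66.56
Design effect: 1.8 × 66.56 = 119.80.
Round up → n = 120.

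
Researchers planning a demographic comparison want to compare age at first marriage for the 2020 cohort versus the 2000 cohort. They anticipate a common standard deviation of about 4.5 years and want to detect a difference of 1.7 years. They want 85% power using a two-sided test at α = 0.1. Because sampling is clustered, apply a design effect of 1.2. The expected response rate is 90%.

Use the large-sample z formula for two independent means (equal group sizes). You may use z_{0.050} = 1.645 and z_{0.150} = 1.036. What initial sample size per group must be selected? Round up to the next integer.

n = (z_{α/2} + z_β)² · (σ₁² + σ₂²) / δ²
  = (1.645 + 1.036)² · (2·4.5² = 40.5) / 1.7²
  = 7.1878 · 40.5 / 2.89
  = 100.73
Design effect: 1.2 × 100.73 = 120.87.
Adjust for 90% response: 120.87 / 0.90 = 134.30.
Round up → n = 135 per group.

n = 135 per group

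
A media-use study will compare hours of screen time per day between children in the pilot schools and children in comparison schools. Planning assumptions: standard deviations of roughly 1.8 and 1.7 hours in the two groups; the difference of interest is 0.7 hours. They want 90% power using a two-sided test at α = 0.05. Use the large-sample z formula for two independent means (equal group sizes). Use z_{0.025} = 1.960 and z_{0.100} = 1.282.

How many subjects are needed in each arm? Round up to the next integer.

n = (z_{α/2} + z_β)² · (σ₁² + σ₂²) / δ²
  = (1.960 + 1.282)² · (1.8² + 1.7² = 6.13) / 0.7²
  = 10.5106 · 6.13 / 0.49
  = 131.49
Round up → n = 132 per group.

n = 132 per group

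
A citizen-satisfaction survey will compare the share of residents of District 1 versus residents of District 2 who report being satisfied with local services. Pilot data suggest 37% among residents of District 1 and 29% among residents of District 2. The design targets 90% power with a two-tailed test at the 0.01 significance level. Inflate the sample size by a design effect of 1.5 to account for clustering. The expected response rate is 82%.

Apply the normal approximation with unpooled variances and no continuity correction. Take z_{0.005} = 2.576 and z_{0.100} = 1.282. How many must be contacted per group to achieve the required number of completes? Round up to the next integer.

n = (z_{α/2} + z_β)² · [p₁(1−p₁) + p₂(1−p₂)] / (p₁ − p₂)²
  = (2.576 + 1.282)² · (0.37·0.63 + 0.29·0.71) / (0.08)²
  = (3.858)² · (0.2331 + 0.2059) / 0.0064
  = 14.8842 · 0.4390 / 0.0064
  = 1020.96
Design effect: 1.5 × 1020.96 = 1531.44.
Adjust for 82% response: 1531.44 / 0.82 = 1867.61.
Round up → n = 1868 per group.

n = 1868 per group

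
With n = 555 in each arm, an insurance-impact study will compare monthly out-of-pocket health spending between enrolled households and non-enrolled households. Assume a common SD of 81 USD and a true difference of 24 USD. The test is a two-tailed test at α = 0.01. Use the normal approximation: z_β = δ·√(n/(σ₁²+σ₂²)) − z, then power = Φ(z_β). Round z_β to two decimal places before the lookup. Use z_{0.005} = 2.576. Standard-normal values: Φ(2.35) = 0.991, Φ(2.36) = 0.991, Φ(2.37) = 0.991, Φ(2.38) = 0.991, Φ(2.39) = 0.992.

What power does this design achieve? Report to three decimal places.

z_β = δ·√(n/(σ₁²+σ₂²)) − z_{α/2}
    = 24 · √(555/13122) − 2.576
    = 24 · 0.20566 − 2.576
    = 4.9358 − 2.576 = 2.3598 → 2.36
Power = Φ(2.36) = 0.991.

Power ≈ 0.991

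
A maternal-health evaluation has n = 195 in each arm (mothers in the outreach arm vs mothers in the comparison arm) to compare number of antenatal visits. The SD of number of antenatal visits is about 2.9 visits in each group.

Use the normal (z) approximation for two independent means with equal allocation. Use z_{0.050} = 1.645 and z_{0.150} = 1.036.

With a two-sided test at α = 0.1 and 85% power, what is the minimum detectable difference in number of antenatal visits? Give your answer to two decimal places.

Minimum detectable difference ≈ 0.79 visits

δ = (z_{α/2} + z_β) · √((σ₁²+σ₂²)/n)
  = (1.645 + 1.036) · √(16.82/195)
  = 2.681 · √0.08626
  = 2.681 · 0.2937
  = 0.7874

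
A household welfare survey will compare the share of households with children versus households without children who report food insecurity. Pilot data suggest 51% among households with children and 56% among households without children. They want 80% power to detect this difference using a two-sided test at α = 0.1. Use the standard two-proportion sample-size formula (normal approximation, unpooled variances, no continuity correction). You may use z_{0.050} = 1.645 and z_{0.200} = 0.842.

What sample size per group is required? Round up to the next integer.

n = (z_{α/2} + z_β)² · [p₁(1−p₁) + p₂(1−p₂)] / (p₁ − p₂)²
  = (1.645 + 0.842)² · (0.51·0.49 + 0.56·0.44) / (-0.05)²
  = (2.487)² · (0.2499 + 0.2464) / 0.0025
  = 6.1852 · 0.4963 / 0.0025
  = 1227.88
Round up → n = 1228 per group.

n = 1228 per group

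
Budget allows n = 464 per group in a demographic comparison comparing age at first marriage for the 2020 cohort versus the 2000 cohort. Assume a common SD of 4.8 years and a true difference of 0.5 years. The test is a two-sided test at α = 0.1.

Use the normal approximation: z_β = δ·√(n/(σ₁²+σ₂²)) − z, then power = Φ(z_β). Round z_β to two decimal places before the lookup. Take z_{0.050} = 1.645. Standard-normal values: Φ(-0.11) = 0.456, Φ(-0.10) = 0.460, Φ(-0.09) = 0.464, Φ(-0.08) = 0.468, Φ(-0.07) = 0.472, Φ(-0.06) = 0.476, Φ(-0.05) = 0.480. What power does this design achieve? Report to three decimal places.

Power ≈ 0.476

z_β = δ·√(n/(σ₁²+σ₂²)) − z_{α/2}
    = 0.5 · √(464/46.08) − 1.645
    = 0.5 · 3.17324 − 1.645
    = 1.5866 − 1.645 = -0.0584 → -0.06
Power = Φ(-0.06) = 0.476.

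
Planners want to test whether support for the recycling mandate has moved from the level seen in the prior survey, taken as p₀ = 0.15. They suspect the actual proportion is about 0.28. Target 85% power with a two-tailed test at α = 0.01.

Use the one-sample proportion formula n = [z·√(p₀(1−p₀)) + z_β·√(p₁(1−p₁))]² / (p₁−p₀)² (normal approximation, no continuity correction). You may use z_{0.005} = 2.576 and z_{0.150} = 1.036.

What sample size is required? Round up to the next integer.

n = [z_{α/2}·√(p₀q₀) + z_β·√(p₁q₁)]² / (p₁ − p₀)²
  = [2.576·√(0.15·0.85) + 1.036·√(0.28·0.72)]² / (0.13)²
  = [2.576·0.3571 + 1.036·0.4490]² / 0.0169
  = [1.3850]² / 0.0169
  = 113.50
Round up → n = 114.

n = 114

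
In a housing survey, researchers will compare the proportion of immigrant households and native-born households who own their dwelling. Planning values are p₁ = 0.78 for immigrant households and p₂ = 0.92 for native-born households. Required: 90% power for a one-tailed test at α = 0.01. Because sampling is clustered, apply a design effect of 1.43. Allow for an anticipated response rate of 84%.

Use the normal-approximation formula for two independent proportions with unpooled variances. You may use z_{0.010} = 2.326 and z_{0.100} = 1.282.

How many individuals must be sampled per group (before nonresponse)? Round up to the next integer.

n = (z_α + z_β)² · [p₁(1−p₁) + p₂(1−p₂)] / (p₁ − p₂)²
  = (2.326 + 1.282)² · (0.78·0.22 + 0.92·0.08) / (-0.14)²
  = (3.608)² · (0.1716 + 0.0736) / 0.0196
  = 13.0177 · 0.2452 / 0.0196
  = 162.85
Design effect: 1.43 × 162.85 = 232.88.
Adjust for 84% response: 232.88 / 0.84 = 277.24.
Round up → n = 278 per group.

n = 278 per group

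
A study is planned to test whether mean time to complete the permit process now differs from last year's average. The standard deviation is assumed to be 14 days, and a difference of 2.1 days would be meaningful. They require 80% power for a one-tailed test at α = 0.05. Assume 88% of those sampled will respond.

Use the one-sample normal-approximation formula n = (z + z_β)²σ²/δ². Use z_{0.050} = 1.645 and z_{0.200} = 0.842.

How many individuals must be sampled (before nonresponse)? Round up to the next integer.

n = 313

n = (z_α + z_β)² · σ² / δ²
  = (1.645 + 0.842)² · 14² / 2.1²
  = 6.1852 · 196 / 4.41
  = 274.90
Adjust for 88% response: 274.90 / 0.88 = 312.38.
Round up → n = 313.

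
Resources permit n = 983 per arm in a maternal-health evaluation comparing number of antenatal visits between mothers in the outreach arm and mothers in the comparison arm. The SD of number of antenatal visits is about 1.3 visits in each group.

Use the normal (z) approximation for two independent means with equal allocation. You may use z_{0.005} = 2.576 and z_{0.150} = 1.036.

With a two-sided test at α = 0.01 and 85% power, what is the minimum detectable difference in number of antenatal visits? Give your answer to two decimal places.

δ = (z_{α/2} + z_β) · √((σ₁²+σ₂²)/n)
  = (2.576 + 1.036) · √(3.38/983)
  = 3.612 · √0.00344
  = 3.612 · 0.0586
  = 0.2118

Minimum detectable difference ≈ 0.21 visits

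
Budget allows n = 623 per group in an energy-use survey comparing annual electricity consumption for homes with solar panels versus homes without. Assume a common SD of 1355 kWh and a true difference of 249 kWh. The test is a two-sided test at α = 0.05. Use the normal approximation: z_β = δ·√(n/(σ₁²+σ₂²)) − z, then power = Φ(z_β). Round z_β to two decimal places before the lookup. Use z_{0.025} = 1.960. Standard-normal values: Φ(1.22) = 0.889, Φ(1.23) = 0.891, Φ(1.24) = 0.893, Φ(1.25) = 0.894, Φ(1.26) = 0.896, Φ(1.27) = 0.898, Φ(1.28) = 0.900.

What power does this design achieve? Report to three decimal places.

Power ≈ 0.900

z_β = δ·√(n/(σ₁²+σ₂²)) − z_{α/2}
    = 249 · √(623/3672050) − 1.960
    = 249 · 0.01303 − 1.960
    = 3.2433 − 1.960 = 1.2833 → 1.28
Power = Φ(1.28) = 0.900.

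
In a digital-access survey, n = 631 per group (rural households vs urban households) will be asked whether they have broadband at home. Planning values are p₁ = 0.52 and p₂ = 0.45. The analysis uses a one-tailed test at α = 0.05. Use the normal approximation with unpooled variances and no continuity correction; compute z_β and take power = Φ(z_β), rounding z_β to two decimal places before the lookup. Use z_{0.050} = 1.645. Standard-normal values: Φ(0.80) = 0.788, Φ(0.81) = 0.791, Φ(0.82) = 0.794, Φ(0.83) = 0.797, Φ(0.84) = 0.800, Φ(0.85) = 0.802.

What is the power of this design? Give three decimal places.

Power ≈ 0.802

z_β = |p₁−p₂|·√(n/[p₁q₁+p₂q₂]) − z_α
    = 0.07 · √(631/0.4971) − 1.645
    = 0.07 · 35.6281 − 1.645
    = 2.4940 − 1.645 = 0.8490 → 0.85
Power = Φ(0.85) = 0.802.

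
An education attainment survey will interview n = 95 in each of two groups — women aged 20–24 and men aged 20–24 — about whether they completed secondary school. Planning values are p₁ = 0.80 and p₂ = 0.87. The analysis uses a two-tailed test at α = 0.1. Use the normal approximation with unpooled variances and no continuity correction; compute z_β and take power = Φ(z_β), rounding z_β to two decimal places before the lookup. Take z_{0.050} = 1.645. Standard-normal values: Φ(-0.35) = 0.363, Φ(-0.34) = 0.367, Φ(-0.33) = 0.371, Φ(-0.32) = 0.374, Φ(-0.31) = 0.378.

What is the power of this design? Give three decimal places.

z_β = |p₁−p₂|·√(n/[p₁q₁+p₂q₂]) − z_{α/2}
    = 0.07 · √(95/0.2731) − 1.645
    = 0.07 · 18.6509 − 1.645
    = 1.3056 − 1.645 = -0.3394 → -0.34
Power = Φ(-0.34) = 0.367.

Power ≈ 0.367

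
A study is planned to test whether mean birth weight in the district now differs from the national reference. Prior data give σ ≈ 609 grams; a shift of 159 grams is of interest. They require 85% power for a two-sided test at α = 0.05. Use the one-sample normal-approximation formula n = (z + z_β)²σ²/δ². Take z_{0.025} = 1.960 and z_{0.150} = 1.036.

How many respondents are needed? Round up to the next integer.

n = 132

n = (z_{α/2} + z_β)² · σ² / δ²
  = (1.960 + 1.036)² · 609² / 159²
  = 8.9760 · 370881 / 25281
  = 131.68
Round up → n = 132.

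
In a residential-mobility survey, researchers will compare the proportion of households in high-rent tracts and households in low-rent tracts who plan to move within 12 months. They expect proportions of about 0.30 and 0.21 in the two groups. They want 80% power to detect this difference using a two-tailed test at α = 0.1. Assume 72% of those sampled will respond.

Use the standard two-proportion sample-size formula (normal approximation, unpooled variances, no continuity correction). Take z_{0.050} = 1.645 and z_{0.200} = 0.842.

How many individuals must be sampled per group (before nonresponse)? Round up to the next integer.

n = 399 per group

n = (z_{α/2} + z_β)² · [p₁(1−p₁) + p₂(1−p₂)] / (p₁ − p₂)²
  = (1.645 + 0.842)² · (0.30·0.70 + 0.21·0.79) / (0.09)²
  = (2.487)² · (0.2100 + 0.1659) / 0.0081
  = 6.1852 · 0.3759 / 0.0081
  = 287.04
Adjust for 72% response: 287.04 / 0.72 = 398.66.
Round up → n = 399 per group.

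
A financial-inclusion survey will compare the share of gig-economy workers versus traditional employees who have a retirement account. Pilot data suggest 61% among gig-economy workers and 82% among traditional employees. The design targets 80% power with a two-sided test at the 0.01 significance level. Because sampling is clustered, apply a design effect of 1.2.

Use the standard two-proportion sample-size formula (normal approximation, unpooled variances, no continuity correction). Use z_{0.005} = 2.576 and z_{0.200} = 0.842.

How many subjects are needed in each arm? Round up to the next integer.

n = 123 per group

n = (z_{α/2} + z_β)² · [p₁(1−p₁) + p₂(1−p₂)] / (p₁ − p₂)²
  = (2.576 + 0.842)² · (0.61·0.39 + 0.82·0.18) / (-0.21)²
  = (3.418)² · (0.2379 + 0.1476) / 0.0441
  = 11.6827 · 0.3855 / 0.0441
  = 102.12
Design effect: 1.2 × 102.12 = 122.55.
Round up → n = 123 per group.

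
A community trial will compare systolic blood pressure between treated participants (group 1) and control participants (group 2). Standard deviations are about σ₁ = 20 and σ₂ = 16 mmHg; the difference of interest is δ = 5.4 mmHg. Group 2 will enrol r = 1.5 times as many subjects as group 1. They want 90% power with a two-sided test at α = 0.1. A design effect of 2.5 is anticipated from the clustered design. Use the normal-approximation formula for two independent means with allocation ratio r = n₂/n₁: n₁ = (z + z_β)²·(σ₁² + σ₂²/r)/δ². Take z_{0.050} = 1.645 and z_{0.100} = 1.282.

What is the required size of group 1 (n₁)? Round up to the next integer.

n₁ = (z_{α/2} + z_β)² · (σ₁² + σ₂²/r) / δ²
   = (1.645 + 1.282)² · (20² + 16²/1.5) / 5.4²
   = 8.5673 · (400 + 170.6667) / 29.16
   = 8.5673 · 570.6667 / 29.16
   = 167.66
Design effect: 2.5 × 167.66 = 419.16.
Round up → n₁ = 420; n₂ = r·n₁ = 1.5 × 420 = 630.

n₁ = 420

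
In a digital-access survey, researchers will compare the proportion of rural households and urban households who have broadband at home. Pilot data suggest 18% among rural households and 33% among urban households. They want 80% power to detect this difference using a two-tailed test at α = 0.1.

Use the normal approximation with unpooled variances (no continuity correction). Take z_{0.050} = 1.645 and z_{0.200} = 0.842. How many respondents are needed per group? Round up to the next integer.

n = (z_{α/2} + z_β)² · [p₁(1−p₁) + p₂(1−p₂)] / (p₁ − p₂)²
  = (1.645 + 0.842)² · (0.18·0.82 + 0.33·0.67) / (-0.15)²
  = (2.487)² · (0.1476 + 0.2211) / 0.0225
  = 6.1852 · 0.3687 / 0.0225
  = 101.35
Round up → n = 102 per group.

n = 102 per group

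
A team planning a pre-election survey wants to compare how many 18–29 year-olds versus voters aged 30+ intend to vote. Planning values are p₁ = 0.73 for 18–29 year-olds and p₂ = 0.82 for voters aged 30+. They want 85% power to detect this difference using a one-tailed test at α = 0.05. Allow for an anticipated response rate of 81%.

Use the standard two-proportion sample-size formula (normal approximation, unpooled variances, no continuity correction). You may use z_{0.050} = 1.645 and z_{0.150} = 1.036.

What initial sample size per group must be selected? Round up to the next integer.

n = 378 per group

n = (z_α + z_β)² · [p₁(1−p₁) + p₂(1−p₂)] / (p₁ − p₂)²
  = (1.645 + 1.036)² · (0.73·0.27 + 0.82·0.18) / (-0.09)²
  = (2.681)² · (0.1971 + 0.1476) / 0.0081
  = 7.1878 · 0.3447 / 0.0081
  = 305.88
Adjust for 81% response: 305.88 / 0.81 = 377.63.
Round up → n = 378 per group.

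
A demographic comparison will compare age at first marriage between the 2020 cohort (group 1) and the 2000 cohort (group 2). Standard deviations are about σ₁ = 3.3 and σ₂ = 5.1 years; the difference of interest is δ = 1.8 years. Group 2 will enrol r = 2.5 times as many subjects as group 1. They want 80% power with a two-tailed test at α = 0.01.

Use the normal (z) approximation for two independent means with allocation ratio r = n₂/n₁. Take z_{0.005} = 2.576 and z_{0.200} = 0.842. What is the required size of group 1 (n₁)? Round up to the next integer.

n₁ = 77

n₁ = (z_{α/2} + z_β)² · (σ₁² + σ₂²/r) / δ²
   = (2.576 + 0.842)² · (3.3² + 5.1²/2.5) / 1.8²
   = 11.6827 · (10.89 + 10.404) / 3.24
   = 11.6827 · 21.294 / 3.24
   = 76.78
Round up → n₁ = 77; n₂ = r·n₁ = 2.5 × 77 = 193.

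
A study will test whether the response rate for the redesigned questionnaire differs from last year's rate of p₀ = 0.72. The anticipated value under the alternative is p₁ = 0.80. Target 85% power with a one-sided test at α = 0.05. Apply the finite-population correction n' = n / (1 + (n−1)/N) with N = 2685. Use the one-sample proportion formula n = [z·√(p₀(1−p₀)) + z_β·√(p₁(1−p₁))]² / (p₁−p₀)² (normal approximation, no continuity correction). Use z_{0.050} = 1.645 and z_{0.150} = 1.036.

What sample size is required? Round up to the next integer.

n = 193

n = [z_α·√(p₀q₀) + z_β·√(p₁q₁)]² / (p₁ − p₀)²
  = [1.645·√(0.72·0.28) + 1.036·√(0.80·0.20)]² / (0.08)²
  = [1.645·0.4490 + 1.036·0.4000]² / 0.0064
  = [1.1530]² / 0.0064
  = 207.72
Finite-population correction (N = 2685): 207.72 / (1 + (207.72 − 1)/2685) = 192.87.
Round up → n = 193.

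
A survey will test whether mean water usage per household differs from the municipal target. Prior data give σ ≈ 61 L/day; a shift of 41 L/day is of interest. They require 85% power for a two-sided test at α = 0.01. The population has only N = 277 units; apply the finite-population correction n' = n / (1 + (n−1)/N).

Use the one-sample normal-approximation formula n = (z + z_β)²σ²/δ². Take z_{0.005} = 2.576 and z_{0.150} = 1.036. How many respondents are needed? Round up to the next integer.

n = (z_{α/2} + z_β)² · σ² / δ²
  = (2.576 + 1.036)² · 61² / 41²
  = 13.0465 · 3721 / 1681
  = 28.88
Finite-population correction (N = 277): 28.88 / (1 + (28.88 − 1)/277) = 26.24.
Round up → n = 27.

n = 27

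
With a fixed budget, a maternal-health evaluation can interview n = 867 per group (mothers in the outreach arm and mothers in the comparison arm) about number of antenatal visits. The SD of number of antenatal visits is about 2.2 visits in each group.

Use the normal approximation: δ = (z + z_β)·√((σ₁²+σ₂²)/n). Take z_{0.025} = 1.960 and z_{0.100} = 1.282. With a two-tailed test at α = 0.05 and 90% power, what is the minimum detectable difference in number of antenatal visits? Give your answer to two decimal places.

δ = (z_{α/2} + z_β) · √((σ₁²+σ₂²)/n)
  = (1.960 + 1.282) · √(9.68/867)
  = 3.242 · √0.01116
  = 3.242 · 0.1057
  = 0.3426

Minimum detectable difference ≈ 0.34 visits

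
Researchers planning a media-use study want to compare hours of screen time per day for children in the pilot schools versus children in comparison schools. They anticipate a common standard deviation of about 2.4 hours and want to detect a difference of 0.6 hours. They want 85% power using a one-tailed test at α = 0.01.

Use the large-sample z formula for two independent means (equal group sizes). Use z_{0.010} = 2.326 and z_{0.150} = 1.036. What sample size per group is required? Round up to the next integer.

n = 362 per group

n = (z_α + z_β)² · (σ₁² + σ₂²) / δ²
  = (2.326 + 1.036)² · (2·2.4² = 11.52) / 0.6²
  = 11.3030 · 11.52 / 0.36
  = 361.70
Round up → n = 362 per group.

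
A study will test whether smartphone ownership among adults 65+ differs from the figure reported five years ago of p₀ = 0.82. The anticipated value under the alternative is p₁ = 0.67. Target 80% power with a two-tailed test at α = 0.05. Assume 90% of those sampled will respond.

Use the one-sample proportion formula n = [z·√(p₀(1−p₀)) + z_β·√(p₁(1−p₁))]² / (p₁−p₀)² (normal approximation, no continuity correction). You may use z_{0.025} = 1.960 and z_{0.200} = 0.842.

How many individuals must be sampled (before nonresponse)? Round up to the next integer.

n = [z_{α/2}·√(p₀q₀) + z_β·√(p₁q₁)]² / (p₁ − p₀)²
  = [1.960·√(0.82·0.18) + 0.842·√(0.67·0.33)]² / (-0.15)²
  = [1.960·0.3842 + 0.842·0.4702]² / 0.0225
  = [1.1489]² / 0.0225
  = 58.67
Adjust for 90% response: 58.67 / 0.90 = 65.19.
Round up → n = 66.

n = 66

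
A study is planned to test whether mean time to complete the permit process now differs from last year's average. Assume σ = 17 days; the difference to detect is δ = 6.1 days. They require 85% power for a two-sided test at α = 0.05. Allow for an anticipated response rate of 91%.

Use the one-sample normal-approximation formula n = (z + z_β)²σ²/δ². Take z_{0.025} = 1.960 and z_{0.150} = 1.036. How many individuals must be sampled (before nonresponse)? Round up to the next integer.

n = (z_{α/2} + z_β)² · σ² / δ²
  = (1.960 + 1.036)² · 17² / 6.1²
  = 8.9760 · 289 / 37.21
  = 69.71
Adjust for 91% response: 69.71 / 0.91 = 76.61.
Round up → n = 77.

n = 77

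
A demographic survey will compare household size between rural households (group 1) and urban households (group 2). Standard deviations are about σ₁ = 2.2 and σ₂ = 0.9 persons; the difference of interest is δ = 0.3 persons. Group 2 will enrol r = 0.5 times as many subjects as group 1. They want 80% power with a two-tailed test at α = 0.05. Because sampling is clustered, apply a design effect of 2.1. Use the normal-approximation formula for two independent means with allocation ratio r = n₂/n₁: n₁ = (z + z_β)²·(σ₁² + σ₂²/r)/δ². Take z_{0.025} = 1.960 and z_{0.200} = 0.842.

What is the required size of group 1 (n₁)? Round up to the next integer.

n₁ = 1184

n₁ = (z_{α/2} + z_β)² · (σ₁² + σ₂²/r) / δ²
   = (1.960 + 0.842)² · (2.2² + 0.9²/0.5) / 0.3²
   = 7.8512 · (4.84 + 1.62) / 0.09
   = 7.8512 · 6.46 / 0.09
   = 563.54
Design effect: 2.1 × 563.54 = 1183.44.
Round up → n₁ = 1184; n₂ = r·n₁ = 0.5 × 1184 = 592.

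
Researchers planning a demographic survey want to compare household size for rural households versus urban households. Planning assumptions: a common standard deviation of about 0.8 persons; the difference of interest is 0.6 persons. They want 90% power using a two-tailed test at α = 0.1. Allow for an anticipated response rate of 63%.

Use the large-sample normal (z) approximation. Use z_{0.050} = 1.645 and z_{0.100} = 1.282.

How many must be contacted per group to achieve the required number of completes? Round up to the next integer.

n = 49 per group

n = (z_{α/2} + z_β)² · (σ₁² + σ₂²) / δ²
  = (1.645 + 1.282)² · (2·0.8² = 1.28) / 0.6²
  = 8.5673 · 1.28 / 0.36
  = 30.46
Adjust for 63% response: 30.46 / 0.63 = 48.35.
Round up → n = 49 per group.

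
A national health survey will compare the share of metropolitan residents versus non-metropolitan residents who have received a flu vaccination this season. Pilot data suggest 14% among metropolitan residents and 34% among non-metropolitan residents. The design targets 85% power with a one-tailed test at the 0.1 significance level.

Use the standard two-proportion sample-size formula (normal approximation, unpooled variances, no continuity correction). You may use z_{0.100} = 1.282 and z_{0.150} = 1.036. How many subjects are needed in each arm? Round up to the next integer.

n = (z_α + z_β)² · [p₁(1−p₁) + p₂(1−p₂)] / (p₁ − p₂)²
  = (1.282 + 1.036)² · (0.14·0.86 + 0.34·0.66) / (-0.20)²
  = (2.318)² · (0.1204 + 0.2244) / 0.0400
  = 5.3731 · 0.3448 / 0.0400
  = 46.32
Round up → n = 47 per group.

n = 47 per group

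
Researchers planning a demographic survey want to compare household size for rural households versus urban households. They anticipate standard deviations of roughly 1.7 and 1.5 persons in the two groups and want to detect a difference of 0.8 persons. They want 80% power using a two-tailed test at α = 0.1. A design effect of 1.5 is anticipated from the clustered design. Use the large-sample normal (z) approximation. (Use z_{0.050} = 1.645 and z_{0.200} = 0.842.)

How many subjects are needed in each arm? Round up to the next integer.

n = (z_{α/2} + z_β)² · (σ₁² + σ₂²) / δ²
  = (1.645 + 0.842)² · (1.7² + 1.5² = 5.14) / 0.8²
  = 6.1852 · 5.14 / 0.64
  = 49.67
Design effect: 1.5 × 49.67 = 74.51.
Round up → n = 75 per group.

n = 75 per group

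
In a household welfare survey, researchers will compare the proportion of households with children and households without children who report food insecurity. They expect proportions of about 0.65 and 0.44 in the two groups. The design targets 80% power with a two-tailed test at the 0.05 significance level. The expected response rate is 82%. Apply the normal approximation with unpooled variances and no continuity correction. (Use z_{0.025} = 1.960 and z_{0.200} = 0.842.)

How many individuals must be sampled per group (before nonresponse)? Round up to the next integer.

n = (z_{α/2} + z_β)² · [p₁(1−p₁) + p₂(1−p₂)] / (p₁ − p₂)²
  = (1.960 + 0.842)² · (0.65·0.35 + 0.44·0.56) / (0.21)²
  = (2.802)² · (0.2275 + 0.2464) / 0.0441
  = 7.8512 · 0.4739 / 0.0441
  = 84.37
Adjust for 82% response: 84.37 / 0.82 = 102.89.
Round up → n = 103 per group.

n = 103 per group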